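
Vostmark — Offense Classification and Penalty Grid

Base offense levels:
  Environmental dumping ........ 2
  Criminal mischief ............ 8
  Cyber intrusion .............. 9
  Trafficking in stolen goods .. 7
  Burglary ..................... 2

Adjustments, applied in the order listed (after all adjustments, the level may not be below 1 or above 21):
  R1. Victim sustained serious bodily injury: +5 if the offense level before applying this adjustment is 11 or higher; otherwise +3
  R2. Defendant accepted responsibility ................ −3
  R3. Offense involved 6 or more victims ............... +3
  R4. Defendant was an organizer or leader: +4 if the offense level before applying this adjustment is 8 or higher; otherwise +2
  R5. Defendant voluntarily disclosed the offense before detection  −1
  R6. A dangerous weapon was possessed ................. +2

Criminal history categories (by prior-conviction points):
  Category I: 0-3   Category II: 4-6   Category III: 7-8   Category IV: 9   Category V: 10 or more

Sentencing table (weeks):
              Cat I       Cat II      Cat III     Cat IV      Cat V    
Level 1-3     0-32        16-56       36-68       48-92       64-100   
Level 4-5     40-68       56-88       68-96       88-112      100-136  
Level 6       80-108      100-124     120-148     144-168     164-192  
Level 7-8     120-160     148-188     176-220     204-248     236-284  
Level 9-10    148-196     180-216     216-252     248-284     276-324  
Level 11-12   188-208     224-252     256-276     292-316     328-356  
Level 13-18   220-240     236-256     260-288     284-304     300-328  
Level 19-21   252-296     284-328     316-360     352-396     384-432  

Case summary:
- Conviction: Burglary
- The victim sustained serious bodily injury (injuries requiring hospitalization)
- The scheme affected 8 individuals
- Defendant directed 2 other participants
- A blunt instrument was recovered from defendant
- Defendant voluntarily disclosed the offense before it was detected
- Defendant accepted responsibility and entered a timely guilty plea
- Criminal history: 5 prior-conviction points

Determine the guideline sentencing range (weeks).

Base offense level for burglary: 2.
R1 applies (level before this adjustment is 2 < 11, so +3): 2 + 3 = 5.
R2 applies: 5 − 3 = 2.
R3 applies: 2 + 3 = 5.
R4 applies (level before this adjustment is 5 < 8, so +2): 5 + 2 = 7.
R5 applies: 7 − 1 = 6.
R6 applies: 6 + 2 = 8.
Final offense level: 8.
Criminal history: 5 prior points → Category II (4-6).
Level 8 falls in the 7-8 band.
Grid: Level 7-8 × Category II = 148-188 weeks.

148-188 weeks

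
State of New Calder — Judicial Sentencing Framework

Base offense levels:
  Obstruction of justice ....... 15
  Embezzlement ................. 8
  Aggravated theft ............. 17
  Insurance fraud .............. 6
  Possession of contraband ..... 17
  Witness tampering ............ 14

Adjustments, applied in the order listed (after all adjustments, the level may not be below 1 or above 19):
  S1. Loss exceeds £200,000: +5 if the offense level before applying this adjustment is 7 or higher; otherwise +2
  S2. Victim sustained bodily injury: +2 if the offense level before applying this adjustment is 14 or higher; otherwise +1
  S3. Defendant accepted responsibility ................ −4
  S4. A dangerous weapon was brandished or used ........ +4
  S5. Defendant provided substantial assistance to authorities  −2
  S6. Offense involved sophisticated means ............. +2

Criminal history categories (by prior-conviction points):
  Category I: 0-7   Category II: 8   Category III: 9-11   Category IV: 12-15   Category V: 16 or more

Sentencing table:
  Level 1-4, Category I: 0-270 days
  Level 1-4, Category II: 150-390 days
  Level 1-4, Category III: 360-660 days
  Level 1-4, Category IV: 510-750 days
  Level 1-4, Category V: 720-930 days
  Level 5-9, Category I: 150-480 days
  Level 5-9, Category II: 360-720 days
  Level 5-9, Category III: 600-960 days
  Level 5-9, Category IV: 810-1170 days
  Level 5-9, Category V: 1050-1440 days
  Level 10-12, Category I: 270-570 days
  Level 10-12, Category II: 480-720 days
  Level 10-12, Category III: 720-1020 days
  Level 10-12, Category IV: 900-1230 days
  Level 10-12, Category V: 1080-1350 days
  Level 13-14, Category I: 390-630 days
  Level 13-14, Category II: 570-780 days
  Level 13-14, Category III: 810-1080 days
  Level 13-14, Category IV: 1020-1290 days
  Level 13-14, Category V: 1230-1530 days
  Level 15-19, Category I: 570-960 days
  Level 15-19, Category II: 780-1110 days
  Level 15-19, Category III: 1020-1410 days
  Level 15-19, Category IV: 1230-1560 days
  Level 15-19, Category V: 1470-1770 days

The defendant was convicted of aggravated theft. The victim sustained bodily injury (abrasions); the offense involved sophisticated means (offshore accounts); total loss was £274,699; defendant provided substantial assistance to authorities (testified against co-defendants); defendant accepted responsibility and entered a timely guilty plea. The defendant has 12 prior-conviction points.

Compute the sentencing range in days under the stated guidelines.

Base offense level for aggravated theft: 17.
S1 applies (level before this adjustment is 17 ≥ 7, so +5): 17 + 5 = 22.
S2 applies (level before this adjustment is 22 ≥ 14, so +2): 22 + 2 = 24.
S3 applies: 24 − 4 = 20.
S4 does not apply.
S5 applies: 20 − 2 = 18.
S6 applies: 18 + 2 = 20.
Level 20 exceeds the maximum of 19; capped at 19.
Final offense level: 19.
Criminal history: 12 prior points → Category IV (12-15).
Level 19 falls in the 15-19 band.
Grid: Level 15-19 × Category IV = 1230-1560 days.

1230-1560 days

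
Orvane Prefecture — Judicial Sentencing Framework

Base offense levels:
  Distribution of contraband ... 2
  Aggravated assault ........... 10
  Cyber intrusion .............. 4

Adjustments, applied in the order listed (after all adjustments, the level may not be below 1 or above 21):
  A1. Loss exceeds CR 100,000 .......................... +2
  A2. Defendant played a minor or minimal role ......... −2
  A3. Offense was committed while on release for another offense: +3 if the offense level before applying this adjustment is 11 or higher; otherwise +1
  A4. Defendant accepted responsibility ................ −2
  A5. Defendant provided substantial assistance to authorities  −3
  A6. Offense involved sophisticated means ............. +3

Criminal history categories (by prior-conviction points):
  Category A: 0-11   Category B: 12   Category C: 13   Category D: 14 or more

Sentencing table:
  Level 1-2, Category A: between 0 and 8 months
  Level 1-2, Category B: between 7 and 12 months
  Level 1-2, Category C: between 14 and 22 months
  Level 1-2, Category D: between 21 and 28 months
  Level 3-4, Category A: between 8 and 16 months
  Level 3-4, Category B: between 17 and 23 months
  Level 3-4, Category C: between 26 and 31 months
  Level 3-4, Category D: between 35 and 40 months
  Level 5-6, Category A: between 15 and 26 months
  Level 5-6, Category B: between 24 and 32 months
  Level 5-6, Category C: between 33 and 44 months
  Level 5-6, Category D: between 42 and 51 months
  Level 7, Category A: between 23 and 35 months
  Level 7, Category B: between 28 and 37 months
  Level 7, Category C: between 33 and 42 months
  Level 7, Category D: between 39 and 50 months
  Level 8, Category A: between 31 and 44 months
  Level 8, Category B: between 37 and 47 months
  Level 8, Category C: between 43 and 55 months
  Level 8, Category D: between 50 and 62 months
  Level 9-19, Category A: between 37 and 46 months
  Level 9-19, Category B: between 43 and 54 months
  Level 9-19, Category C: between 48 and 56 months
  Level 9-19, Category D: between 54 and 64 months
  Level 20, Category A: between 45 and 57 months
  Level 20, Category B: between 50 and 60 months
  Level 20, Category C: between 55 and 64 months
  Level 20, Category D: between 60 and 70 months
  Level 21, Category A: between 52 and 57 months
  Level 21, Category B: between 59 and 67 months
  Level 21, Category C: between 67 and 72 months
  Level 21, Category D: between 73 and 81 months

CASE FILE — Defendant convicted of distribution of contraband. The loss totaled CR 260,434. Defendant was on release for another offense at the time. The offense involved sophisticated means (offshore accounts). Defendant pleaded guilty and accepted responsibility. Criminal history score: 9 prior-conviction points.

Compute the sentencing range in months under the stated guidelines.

15-26 months

Base offense level for distribution of contraband: 2.
A1 applies: 2 + 2 = 4.
A3 applies (level before this adjustment is 4 < 11, so +1): 4 + 1 = 5.
A4 applies: 5 − 2 = 3.
A5 does not apply.
A6 applies: 3 + 3 = 6.
Final offense level: 6.
Criminal history: 9 prior points → Category A (0-11).
Level 6 falls in the 5-6 band.
Grid: Level 5-6 × Category A = 15-26 months.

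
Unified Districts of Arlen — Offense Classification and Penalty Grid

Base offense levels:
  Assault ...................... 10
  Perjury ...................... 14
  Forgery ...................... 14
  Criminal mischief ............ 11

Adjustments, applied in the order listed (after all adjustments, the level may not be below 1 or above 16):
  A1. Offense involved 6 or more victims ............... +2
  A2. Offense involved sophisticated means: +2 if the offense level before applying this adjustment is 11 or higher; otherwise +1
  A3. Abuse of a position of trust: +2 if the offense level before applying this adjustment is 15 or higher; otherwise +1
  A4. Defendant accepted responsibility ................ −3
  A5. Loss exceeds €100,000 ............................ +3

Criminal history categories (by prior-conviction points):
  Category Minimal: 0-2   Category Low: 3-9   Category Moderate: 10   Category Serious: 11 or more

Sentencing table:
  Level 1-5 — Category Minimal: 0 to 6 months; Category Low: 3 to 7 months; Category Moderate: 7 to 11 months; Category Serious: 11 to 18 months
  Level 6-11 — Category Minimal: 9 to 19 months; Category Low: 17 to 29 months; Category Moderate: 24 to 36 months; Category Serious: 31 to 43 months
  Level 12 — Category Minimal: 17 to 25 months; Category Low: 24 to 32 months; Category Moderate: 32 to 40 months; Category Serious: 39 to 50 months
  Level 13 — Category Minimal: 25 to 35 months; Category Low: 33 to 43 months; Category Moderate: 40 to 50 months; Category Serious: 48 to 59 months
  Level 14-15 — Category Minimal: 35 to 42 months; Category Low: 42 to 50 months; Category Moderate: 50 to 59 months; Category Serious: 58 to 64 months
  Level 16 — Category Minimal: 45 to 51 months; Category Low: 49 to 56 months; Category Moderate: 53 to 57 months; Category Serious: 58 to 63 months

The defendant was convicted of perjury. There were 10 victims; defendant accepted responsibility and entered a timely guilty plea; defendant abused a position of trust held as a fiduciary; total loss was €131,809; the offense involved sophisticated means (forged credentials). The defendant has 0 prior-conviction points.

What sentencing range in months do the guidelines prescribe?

Base offense level for perjury: 14.
A1 applies: 14 + 2 = 16.
A2 applies (level before this adjustment is 16 ≥ 11, so +2): 16 + 2 = 18.
A3 applies (level before this adjustment is 18 ≥ 15, so +2): 18 + 2 = 20.
A4 applies: 20 − 3 = 17.
A5 applies: 17 + 3 = 20.
Level 20 exceeds the maximum of 16; capped at 16.
Final offense level: 16.
Criminal history: 0 prior points → Category Minimal (0-2).
Level 16 falls in the 16 band.
Grid: Level 16 × Category Minimal = 45-51 months.

45-51 months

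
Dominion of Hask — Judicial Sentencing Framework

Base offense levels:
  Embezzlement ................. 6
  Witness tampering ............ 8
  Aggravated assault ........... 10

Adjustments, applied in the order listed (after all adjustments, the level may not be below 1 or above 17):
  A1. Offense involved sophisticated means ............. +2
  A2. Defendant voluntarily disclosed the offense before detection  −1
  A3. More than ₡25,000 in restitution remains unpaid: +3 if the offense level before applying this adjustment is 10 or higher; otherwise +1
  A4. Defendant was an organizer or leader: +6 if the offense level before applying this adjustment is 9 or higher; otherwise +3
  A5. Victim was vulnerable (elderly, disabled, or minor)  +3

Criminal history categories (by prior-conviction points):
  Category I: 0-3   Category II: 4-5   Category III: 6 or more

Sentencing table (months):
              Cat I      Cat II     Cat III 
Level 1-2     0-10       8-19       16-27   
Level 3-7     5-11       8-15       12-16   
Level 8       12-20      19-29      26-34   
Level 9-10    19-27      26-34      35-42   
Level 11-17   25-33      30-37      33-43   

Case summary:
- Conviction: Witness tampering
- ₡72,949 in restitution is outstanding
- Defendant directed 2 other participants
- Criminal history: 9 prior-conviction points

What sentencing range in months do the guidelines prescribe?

33-43 months

Base offense level for witness tampering: 8.
A1 does not apply.
A3 applies (level before this adjustment is 8 < 10, so +1): 8 + 1 = 9.
A4 applies (level before this adjustment is 9 ≥ 9, so +6): 9 + 6 = 15.
A5 does not apply.
Final offense level: 15.
Criminal history: 9 prior points → Category III (6+).
Level 15 falls in the 11-17 band.
Grid: Level 11-17 × Category III = 33-43 months.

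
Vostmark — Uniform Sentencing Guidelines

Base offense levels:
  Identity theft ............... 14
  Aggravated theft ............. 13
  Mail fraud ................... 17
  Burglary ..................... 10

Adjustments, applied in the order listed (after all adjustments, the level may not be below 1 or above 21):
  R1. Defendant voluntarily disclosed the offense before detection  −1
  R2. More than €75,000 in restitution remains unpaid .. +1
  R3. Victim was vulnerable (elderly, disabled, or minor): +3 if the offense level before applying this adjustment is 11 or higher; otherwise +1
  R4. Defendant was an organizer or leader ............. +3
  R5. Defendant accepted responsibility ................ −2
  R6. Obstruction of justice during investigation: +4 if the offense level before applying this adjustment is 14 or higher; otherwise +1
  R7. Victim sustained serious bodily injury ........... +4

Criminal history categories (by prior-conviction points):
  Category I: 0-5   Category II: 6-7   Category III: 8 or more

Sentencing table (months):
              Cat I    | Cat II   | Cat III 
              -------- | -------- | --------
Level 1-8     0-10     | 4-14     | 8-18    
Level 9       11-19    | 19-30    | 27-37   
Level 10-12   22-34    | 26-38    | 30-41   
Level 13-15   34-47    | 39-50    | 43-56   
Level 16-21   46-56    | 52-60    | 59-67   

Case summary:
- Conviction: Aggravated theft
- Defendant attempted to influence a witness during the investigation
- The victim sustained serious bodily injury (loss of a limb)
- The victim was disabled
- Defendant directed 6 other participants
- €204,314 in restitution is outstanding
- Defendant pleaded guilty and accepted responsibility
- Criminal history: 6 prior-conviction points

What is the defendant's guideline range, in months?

52-60 months

Base offense level for aggravated theft: 13.
R2 applies: 13 + 1 = 14.
R3 applies (level before this adjustment is 14 ≥ 11, so +3): 14 + 3 = 17.
R4 applies: 17 + 3 = 20.
R5 applies: 20 − 2 = 18.
R6 applies (level before this adjustment is 18 ≥ 14, so +4): 18 + 4 = 22.
R7 applies: 22 + 4 = 26.
Level 26 exceeds the maximum of 21; capped at 21.
Final offense level: 21.
Criminal history: 6 prior points → Category II (6-7).
Level 21 falls in the 16-21 band.
Grid: Level 16-21 × Category II = 52-60 months.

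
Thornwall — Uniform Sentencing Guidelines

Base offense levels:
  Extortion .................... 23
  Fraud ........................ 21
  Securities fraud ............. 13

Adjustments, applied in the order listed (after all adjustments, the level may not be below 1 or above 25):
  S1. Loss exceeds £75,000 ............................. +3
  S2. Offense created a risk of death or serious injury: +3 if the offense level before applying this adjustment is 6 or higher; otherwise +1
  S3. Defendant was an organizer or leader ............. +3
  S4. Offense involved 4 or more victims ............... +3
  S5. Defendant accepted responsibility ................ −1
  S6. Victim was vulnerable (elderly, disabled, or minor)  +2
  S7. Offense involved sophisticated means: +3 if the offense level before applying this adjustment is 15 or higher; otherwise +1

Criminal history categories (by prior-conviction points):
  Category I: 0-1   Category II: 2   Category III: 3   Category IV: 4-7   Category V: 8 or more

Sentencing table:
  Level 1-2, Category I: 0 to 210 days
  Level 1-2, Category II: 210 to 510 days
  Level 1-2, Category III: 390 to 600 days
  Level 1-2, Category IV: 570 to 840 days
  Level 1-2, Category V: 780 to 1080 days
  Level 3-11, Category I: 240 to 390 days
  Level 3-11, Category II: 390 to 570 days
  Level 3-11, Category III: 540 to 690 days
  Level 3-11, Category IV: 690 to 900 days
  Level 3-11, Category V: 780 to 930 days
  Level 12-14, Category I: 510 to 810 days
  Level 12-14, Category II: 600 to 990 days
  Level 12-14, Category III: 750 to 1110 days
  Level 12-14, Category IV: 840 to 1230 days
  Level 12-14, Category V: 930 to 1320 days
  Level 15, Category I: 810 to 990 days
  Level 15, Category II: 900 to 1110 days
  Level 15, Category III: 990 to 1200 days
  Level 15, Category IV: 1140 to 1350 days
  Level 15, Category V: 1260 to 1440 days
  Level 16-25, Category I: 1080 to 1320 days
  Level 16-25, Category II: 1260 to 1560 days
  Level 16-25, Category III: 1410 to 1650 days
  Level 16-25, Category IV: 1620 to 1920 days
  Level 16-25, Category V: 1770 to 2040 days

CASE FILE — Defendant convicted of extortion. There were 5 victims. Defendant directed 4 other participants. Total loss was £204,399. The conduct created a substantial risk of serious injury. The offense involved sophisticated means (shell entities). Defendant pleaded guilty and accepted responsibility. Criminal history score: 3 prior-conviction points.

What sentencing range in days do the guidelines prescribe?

Base offense level for extortion: 23.
S1 applies: 23 + 3 = 26.
S2 applies (level before this adjustment is 26 ≥ 6, so +3): 26 + 3 = 29.
S3 applies: 29 + 3 = 32.
S4 applies: 32 + 3 = 35.
S5 applies: 35 − 1 = 34.
S7 applies (level before this adjustment is 34 ≥ 15, so +3): 34 + 3 = 37.
Level 37 exceeds the maximum of 25; capped at 25.
Final offense level: 25.
Criminal history: 3 prior points → Category III (3).
Level 25 falls in the 16-25 band.
Grid: Level 16-25 × Category III = 1410-1650 days.

1410-1650 days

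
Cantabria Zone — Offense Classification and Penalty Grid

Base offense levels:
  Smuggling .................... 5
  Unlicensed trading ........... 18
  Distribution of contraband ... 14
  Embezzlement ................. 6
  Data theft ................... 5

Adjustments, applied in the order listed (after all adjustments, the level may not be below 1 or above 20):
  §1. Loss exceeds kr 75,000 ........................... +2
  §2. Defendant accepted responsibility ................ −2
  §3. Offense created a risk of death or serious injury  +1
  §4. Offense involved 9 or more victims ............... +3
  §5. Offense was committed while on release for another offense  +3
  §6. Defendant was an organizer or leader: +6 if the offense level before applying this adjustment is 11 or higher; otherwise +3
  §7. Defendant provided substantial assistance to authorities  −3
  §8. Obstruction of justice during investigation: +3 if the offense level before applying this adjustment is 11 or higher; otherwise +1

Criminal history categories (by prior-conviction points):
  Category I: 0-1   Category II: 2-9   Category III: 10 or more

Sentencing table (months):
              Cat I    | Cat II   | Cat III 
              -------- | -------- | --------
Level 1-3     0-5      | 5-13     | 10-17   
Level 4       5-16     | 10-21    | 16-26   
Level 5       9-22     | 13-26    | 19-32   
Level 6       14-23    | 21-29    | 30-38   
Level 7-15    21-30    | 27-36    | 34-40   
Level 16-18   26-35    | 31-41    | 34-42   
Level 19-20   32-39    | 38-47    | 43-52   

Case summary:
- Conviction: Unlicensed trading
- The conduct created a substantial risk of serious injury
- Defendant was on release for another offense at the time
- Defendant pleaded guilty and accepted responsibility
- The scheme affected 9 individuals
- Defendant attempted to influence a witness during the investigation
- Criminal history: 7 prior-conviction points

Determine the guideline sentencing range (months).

Base offense level for unlicensed trading: 18.
§1 does not apply.
§2 applies: 18 − 2 = 16.
§3 applies: 16 + 1 = 17.
§4 applies: 17 + 3 = 20.
§5 applies: 20 + 3 = 23.
§6 does not apply.
§8 applies (level before this adjustment is 23 ≥ 11, so +3): 23 + 3 = 26.
Level 26 exceeds the maximum of 20; capped at 20.
Final offense level: 20.
Criminal history: 7 prior points → Category II (2-9).
Level 20 falls in the 19-20 band.
Grid: Level 19-20 × Category II = 38-47 months.

38-47 months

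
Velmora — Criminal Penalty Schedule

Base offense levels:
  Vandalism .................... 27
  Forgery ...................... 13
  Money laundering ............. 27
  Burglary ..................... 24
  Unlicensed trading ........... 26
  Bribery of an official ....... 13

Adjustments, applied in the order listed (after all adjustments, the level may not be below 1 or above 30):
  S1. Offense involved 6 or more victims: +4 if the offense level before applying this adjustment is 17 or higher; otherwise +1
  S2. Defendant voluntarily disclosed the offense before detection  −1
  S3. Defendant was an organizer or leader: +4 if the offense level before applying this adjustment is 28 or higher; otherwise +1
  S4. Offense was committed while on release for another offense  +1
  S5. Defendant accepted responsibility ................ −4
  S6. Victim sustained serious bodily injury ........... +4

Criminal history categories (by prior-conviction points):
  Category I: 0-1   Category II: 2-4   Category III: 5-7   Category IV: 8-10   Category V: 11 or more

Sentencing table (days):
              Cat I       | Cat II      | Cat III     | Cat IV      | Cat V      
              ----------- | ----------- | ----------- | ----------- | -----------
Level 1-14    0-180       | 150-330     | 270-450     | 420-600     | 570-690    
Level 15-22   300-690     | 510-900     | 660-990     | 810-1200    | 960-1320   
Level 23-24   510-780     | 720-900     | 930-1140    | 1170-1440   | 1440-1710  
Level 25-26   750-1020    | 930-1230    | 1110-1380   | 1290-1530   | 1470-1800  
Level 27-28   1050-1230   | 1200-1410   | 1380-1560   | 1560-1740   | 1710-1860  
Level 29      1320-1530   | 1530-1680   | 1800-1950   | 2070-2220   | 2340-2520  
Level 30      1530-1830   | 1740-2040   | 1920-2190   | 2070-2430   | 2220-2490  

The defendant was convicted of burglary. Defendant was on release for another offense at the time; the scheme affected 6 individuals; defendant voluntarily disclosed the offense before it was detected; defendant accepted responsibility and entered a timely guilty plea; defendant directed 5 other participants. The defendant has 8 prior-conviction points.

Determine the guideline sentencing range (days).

Base offense level for burglary: 24.
S1 applies (level before this adjustment is 24 ≥ 17, so +4): 24 + 4 = 28.
S2 applies: 28 − 1 = 27.
S3 applies (level before this adjustment is 27 < 28, so +1): 27 + 1 = 28.
S4 applies: 28 + 1 = 29.
S5 applies: 29 − 4 = 25.
Final offense level: 25.
Criminal history: 8 prior points → Category IV (8-10).
Level 25 falls in the 25-26 band.
Grid: Level 25-26 × Category IV = 1290-1530 days.

1290-1530 days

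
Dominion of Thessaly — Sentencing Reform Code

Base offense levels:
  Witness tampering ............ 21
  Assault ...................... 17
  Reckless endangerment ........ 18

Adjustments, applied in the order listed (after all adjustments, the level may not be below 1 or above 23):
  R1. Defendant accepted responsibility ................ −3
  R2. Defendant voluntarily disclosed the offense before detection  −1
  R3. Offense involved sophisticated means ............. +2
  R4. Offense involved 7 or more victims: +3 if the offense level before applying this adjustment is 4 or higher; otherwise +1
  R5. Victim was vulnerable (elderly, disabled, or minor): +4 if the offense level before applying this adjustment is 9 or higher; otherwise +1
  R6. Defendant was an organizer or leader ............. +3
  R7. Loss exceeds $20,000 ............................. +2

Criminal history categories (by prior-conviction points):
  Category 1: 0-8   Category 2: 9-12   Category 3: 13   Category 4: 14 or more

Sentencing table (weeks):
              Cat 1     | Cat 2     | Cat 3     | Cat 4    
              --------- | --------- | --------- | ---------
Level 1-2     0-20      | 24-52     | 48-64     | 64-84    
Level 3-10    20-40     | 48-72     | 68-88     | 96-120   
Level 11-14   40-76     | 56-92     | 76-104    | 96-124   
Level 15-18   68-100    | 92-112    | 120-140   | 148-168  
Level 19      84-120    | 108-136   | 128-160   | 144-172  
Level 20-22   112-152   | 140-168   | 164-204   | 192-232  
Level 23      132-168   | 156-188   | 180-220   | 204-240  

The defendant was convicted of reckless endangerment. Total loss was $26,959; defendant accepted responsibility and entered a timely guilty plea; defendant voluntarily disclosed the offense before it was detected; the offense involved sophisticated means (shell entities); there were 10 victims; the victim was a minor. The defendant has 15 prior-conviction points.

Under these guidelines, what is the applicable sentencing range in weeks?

204-240 weeks

Base offense level for reckless endangerment: 18.
R1 applies: 18 − 3 = 15.
R2 applies: 15 − 1 = 14.
R3 applies: 14 + 2 = 16.
R4 applies (level before this adjustment is 16 ≥ 4, so +3): 16 + 3 = 19.
R5 applies (level before this adjustment is 19 ≥ 9, so +4): 19 + 4 = 23.
R7 applies: 23 + 2 = 25.
Level 25 exceeds the maximum of 23; capped at 23.
Final offense level: 23.
Criminal history: 15 prior points → Category 4 (14+).
Level 23 falls in the 23 band.
Grid: Level 23 × Category 4 = 204-240 weeks.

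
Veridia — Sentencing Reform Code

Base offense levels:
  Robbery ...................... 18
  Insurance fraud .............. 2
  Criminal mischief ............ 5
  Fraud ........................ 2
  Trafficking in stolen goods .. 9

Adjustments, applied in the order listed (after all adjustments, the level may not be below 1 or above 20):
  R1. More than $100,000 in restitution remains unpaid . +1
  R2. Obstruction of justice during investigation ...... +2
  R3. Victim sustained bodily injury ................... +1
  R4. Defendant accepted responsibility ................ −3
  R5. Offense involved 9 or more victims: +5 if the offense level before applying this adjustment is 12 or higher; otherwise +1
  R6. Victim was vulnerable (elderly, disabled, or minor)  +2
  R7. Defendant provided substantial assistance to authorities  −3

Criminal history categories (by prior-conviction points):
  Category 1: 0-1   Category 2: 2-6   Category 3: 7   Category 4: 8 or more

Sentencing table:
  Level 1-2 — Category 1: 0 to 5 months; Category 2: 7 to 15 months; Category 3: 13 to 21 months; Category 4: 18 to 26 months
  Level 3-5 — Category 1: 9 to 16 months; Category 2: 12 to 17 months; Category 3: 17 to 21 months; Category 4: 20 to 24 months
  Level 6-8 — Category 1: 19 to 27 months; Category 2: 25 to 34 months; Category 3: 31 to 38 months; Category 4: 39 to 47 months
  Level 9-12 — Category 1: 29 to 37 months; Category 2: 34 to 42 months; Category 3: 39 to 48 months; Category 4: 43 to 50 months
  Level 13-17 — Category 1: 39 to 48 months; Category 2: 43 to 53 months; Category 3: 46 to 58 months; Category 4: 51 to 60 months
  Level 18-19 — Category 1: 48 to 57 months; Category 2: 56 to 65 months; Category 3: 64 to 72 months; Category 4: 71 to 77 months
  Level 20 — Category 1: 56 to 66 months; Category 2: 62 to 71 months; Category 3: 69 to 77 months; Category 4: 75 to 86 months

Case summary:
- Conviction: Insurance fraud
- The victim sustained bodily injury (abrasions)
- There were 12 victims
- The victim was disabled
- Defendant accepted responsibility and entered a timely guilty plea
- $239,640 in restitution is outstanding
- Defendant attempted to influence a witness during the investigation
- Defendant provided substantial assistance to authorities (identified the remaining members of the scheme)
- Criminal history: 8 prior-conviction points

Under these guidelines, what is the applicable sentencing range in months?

20-24 months

Base offense level for insurance fraud: 2.
R1 applies: 2 + 1 = 3.
R2 applies: 3 + 2 = 5.
R3 applies: 5 + 1 = 6.
R4 applies: 6 − 3 = 3.
R5 applies (level before this adjustment is 3 < 12, so +1): 3 + 1 = 4.
R6 applies: 4 + 2 = 6.
R7 applies: 6 − 3 = 3.
Final offense level: 3.
Criminal history: 8 prior points → Category 4 (8+).
Level 3 falls in the 3-5 band.
Grid: Level 3-5 × Category 4 = 20-24 months.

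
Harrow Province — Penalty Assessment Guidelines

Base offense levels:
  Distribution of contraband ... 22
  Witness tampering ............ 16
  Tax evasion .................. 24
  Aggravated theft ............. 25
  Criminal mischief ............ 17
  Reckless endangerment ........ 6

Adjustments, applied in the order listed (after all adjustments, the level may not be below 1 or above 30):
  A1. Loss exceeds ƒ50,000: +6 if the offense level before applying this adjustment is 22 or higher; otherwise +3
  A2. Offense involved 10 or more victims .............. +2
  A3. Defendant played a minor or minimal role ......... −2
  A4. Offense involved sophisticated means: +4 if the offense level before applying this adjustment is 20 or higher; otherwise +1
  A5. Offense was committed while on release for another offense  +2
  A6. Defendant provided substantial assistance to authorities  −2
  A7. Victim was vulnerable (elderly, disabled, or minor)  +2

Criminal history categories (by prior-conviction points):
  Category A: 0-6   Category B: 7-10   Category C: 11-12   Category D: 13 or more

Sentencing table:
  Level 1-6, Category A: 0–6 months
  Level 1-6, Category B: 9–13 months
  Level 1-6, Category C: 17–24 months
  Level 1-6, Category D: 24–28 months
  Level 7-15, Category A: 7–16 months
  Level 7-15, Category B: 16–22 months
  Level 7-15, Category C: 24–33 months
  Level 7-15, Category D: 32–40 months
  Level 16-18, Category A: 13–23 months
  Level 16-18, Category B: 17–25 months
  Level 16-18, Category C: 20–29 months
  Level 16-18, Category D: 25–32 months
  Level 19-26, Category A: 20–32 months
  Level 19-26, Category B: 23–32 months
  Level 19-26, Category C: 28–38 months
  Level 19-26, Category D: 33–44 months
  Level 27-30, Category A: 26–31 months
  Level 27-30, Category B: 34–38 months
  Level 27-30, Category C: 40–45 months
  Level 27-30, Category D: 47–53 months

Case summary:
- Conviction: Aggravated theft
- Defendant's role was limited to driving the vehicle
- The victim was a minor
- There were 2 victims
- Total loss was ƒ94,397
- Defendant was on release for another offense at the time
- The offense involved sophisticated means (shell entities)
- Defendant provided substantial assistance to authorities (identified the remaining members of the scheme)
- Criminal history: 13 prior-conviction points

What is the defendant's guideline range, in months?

Base offense level for aggravated theft: 25.
A1 applies (level before this adjustment is 25 ≥ 22, so +6): 25 + 6 = 31.
A2 does not apply.
A3 applies: 31 − 2 = 29.
A4 applies (level before this adjustment is 29 ≥ 20, so +4): 29 + 4 = 33.
A5 applies: 33 + 2 = 35.
A6 applies: 35 − 2 = 33.
A7 applies: 33 + 2 = 35.
Level 35 exceeds the maximum of 30; capped at 30.
Final offense level: 30.
Criminal history: 13 prior points → Category D (13+).
Level 30 falls in the 27-30 band.
Grid: Level 27-30 × Category D = 47-53 months.

47-53 months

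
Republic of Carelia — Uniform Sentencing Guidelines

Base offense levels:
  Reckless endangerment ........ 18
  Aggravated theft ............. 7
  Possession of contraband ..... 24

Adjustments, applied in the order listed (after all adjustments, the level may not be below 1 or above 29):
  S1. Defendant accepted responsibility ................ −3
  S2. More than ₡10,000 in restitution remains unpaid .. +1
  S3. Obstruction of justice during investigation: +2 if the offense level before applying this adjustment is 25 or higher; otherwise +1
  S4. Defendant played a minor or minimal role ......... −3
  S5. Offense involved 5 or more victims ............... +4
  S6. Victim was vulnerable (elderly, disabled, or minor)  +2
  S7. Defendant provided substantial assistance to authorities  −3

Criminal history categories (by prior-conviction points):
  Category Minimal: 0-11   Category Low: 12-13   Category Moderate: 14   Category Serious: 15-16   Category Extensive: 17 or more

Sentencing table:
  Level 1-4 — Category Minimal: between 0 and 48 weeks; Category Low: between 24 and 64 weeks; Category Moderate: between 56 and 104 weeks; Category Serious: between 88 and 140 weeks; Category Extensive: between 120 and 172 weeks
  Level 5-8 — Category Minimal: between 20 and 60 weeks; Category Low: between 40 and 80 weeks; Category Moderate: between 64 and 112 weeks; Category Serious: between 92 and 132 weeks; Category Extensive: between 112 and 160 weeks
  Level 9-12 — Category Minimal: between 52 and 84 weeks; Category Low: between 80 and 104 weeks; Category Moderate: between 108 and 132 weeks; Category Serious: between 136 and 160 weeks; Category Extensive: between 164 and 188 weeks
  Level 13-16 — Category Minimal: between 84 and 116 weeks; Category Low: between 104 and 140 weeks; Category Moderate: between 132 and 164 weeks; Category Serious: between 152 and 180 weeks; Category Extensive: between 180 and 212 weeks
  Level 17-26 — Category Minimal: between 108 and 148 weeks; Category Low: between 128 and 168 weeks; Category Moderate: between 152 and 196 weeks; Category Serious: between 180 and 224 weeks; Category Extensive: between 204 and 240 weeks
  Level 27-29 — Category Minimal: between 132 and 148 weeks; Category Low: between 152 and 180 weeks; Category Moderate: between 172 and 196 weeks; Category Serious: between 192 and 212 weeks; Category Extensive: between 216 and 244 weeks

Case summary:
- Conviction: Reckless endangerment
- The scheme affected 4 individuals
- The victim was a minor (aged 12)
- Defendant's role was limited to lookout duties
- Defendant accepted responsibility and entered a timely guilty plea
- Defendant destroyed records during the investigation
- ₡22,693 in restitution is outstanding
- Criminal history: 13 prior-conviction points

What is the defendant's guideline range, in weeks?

Base offense level for reckless endangerment: 18.
S1 applies: 18 − 3 = 15.
S2 applies: 15 + 1 = 16.
S3 applies (level before this adjustment is 16 < 25, so +1): 16 + 1 = 17.
S4 applies: 17 − 3 = 14.
S5 does not apply.
S6 applies: 14 + 2 = 16.
Final offense level: 16.
Criminal history: 13 prior points → Category Low (12-13).
Level 16 falls in the 13-16 band.
Grid: Level 13-16 × Category Low = 104-140 weeks.

104-140 weeks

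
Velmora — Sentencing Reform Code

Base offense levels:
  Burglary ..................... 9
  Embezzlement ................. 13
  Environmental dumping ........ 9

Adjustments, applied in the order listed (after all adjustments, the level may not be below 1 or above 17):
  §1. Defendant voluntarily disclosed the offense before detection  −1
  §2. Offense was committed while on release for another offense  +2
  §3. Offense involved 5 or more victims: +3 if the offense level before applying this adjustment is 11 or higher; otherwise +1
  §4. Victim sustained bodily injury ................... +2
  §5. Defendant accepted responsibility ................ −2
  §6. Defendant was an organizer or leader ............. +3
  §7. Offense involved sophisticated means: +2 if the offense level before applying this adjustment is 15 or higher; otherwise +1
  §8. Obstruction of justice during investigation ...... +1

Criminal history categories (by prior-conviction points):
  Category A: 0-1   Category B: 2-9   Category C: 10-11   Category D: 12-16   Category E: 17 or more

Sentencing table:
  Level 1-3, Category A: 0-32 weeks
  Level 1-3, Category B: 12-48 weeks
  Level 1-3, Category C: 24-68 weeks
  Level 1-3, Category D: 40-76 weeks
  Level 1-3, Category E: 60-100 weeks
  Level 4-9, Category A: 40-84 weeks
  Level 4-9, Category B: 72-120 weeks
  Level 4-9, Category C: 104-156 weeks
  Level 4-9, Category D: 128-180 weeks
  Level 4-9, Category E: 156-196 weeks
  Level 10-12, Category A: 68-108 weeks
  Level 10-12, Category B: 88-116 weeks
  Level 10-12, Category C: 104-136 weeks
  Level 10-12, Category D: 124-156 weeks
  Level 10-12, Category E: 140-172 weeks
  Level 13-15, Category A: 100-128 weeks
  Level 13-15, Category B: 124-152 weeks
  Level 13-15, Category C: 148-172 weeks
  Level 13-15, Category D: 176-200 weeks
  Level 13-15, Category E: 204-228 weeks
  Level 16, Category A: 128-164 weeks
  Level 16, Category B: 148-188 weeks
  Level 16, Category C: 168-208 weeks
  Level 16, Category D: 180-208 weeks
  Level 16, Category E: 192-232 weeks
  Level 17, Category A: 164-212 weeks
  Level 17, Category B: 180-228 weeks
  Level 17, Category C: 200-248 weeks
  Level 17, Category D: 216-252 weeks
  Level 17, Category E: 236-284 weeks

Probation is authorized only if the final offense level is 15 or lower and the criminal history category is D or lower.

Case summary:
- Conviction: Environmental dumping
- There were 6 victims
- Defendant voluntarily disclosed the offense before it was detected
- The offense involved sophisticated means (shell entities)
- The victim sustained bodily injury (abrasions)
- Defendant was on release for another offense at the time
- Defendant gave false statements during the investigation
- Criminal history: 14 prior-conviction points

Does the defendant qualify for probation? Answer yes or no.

Base offense level for environmental dumping: 9.
§1 applies: 9 − 1 = 8.
§2 applies: 8 + 2 = 10.
§3 applies (level before this adjustment is 10 < 11, so +1): 10 + 1 = 11.
§4 applies: 11 + 2 = 13.
§6 does not apply.
§7 applies (level before this adjustment is 13 < 15, so +1): 13 + 1 = 14.
§8 applies: 14 + 1 = 15.
Final offense level: 15.
Criminal history: 14 prior points → Category D (12-16).
Level 15 falls in the 13-15 band.
Grid: Level 13-15 × Category D = 176-200 weeks.
Probation check: level 15 ≤ 15 and category D ≤ D → eligible.

Yes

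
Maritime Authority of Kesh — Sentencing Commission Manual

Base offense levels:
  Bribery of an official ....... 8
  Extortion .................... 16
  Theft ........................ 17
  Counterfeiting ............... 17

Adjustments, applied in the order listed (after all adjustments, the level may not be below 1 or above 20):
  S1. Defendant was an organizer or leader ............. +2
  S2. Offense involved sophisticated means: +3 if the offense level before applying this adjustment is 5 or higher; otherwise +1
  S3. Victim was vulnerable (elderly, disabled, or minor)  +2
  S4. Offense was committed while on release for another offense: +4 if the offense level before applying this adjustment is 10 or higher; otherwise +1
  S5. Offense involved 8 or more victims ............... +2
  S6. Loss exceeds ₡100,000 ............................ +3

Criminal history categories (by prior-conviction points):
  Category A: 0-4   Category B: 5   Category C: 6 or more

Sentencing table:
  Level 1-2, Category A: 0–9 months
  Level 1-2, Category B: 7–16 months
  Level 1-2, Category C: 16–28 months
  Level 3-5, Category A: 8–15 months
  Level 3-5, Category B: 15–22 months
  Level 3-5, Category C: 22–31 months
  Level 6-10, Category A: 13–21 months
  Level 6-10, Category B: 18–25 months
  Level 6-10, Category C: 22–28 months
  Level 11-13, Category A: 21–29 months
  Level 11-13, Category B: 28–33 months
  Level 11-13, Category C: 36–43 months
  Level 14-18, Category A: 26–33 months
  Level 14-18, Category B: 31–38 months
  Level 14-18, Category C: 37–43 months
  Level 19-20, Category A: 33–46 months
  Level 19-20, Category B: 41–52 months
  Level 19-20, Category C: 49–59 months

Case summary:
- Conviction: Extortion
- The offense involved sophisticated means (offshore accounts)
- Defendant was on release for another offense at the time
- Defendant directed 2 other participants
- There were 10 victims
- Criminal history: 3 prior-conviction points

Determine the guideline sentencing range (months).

33-46 months

Base offense level for extortion: 16.
S1 applies: 16 + 2 = 18.
S2 applies (level before this adjustment is 18 ≥ 5, so +3): 18 + 3 = 21.
S4 applies (level before this adjustment is 21 ≥ 10, so +4): 21 + 4 = 25.
S5 applies: 25 + 2 = 27.
Level 27 exceeds the maximum of 20; capped at 20.
Final offense level: 20.
Criminal history: 3 prior points → Category A (0-4).
Level 20 falls in the 19-20 band.
Grid: Level 19-20 × Category A = 33-46 months.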